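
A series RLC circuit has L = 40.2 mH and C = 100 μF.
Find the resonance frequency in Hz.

Step 1 — Resonance condition Im(Z)=0 gives ω₀ = 1/√(LC).
Step 2 — ω₀ = 1/√(0.0402·0.0001) = 498.8 rad/s.
Step 3 — f₀ = ω₀/(2π) = 79.38 Hz.

f₀ = 79.38 Hz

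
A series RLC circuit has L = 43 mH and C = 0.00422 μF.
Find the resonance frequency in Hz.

Step 1 — Resonance condition Im(Z)=0 gives ω₀ = 1/√(LC).
Step 2 — ω₀ = 1/√(0.043·4.22e-09) = 7.424e+04 rad/s.
Step 3 — f₀ = ω₀/(2π) = 1.181e+04 Hz.

f₀ = 1.181e+04 Hz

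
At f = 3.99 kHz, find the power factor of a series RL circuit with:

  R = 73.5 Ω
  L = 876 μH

Step 1 — Angular frequency: ω = 2π·f = 2π·3990 = 2.507e+04 rad/s.
Step 2 — Component impedances:
  R: Z = R = 73.5 Ω
  L: Z = jωL = j·2.507e+04·0.000876 = 0 + j21.96 Ω
Step 3 — Series combination: Z_total = R + L = 73.5 + j21.96 Ω = 76.71∠16.6° Ω.
Step 4 — Power factor: PF = cos(φ) = Re(Z)/|Z| = 73.5/76.711 = 0.9581.
Step 5 — Type: Im(Z) = 21.96 ⇒ lagging (phase φ = 16.6°).

PF = 0.9581 (lagging, φ = 16.6°)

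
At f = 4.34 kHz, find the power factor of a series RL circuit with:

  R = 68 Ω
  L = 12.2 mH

Step 1 — Angular frequency: ω = 2π·f = 2π·4340 = 2.727e+04 rad/s.
Step 2 — Component impedances:
  R: Z = R = 68 Ω
  L: Z = jωL = j·2.727e+04·0.0122 = 0 + j332.7 Ω
Step 3 — Series combination: Z_total = R + L = 68 + j332.7 Ω = 339.6∠78.4° Ω.
Step 4 — Power factor: PF = cos(φ) = Re(Z)/|Z| = 68/339.56 = 0.2003.
Step 5 — Type: Im(Z) = 332.7 ⇒ lagging (phase φ = 78.4°).

PF = 0.2003 (lagging, φ = 78.4°)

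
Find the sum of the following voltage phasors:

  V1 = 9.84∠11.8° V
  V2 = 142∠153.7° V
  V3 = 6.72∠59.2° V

Step 1 — Convert each phasor to rectangular form:
  V1 = 9.84·(cos(11.8°) + j·sin(11.8°)) = 9.632 + j2.012 V
  V2 = 142·(cos(153.7°) + j·sin(153.7°)) = -127.3 + j62.92 V
  V3 = 6.72·(cos(59.2°) + j·sin(59.2°)) = 3.441 + j5.772 V
Step 2 — Sum components: V_total = -114.2 + j70.7 V.
Step 3 — Convert to polar: |V_total| = 134.3 V, ∠V_total = 148.2°.

V_total = 134.3∠148.2° V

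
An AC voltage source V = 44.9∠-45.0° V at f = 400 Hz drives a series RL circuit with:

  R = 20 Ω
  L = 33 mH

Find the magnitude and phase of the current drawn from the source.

Step 1 — Angular frequency: ω = 2π·f = 2π·400 = 2513 rad/s.
Step 2 — Component impedances:
  R: Z = R = 20 Ω
  L: Z = jωL = j·2513·0.033 = 0 + j82.94 Ω
Step 3 — Series combination: Z_total = R + L = 20 + j82.94 Ω = 85.32∠76.4° Ω.
Step 4 — Source phasor: V = 44.9∠-45.0° V = 31.75 - j31.75 V.
Step 5 — Ohm's law: I = V / Z_total = (31.75 - j31.75) / (20 + j82.94) = -0.2745 - j0.449 A.
Step 6 — Convert to polar: |I| = 0.5263 A, ∠I = -121.4°.

I = 0.5263∠-121.4° A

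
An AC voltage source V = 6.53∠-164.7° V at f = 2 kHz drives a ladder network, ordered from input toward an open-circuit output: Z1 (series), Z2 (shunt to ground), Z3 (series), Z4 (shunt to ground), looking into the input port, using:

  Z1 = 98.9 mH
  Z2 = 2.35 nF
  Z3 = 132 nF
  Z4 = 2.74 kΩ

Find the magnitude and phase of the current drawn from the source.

Step 1 — Angular frequency: ω = 2π·f = 2π·2000 = 1.257e+04 rad/s.
Step 2 — Component impedances:
  Z1: Z = jωL = j·1.257e+04·0.0989 = 0 + j1243 Ω
  Z2: Z = 1/(jωC) = -j/(ω·C) = 0 - j3.386e+04 Ω
  Z3: Z = 1/(jωC) = -j/(ω·C) = 0 - j602.9 Ω
  Z4: Z = R = 2740 Ω
Step 3 — Ladder network (open output): work backward from the far end, alternating series and parallel combinations. Z_in = 2628 + j441.5 Ω = 2665∠9.5° Ω.
Step 4 — Source phasor: V = 6.53∠-164.7° V = -6.299 - j1.723 V.
Step 5 — Ohm's law: I = V / Z_total = (-6.299 - j1.723) / (2628 + j441.5) = -0.002438 - j0.0002461 A.
Step 6 — Convert to polar: |I| = 0.00245 A, ∠I = -174.2°.

I = 0.00245∠-174.2° A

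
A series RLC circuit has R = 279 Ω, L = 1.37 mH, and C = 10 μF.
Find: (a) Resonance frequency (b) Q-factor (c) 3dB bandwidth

Step 1 — Resonance: ω₀ = 1/√(LC) = 1/√(0.00137·1e-05) = 8544 rad/s.
Step 2 — f₀ = ω₀/(2π) = 1360 Hz.
Step 3 — Series Q: Q = ω₀L/R = 8544·0.00137/279 = 0.04195.
Step 4 — Bandwidth: Δω = ω₀/Q = 2.036e+05 rad/s; BW = Δω/(2π) = 3.241e+04 Hz.

(a) f₀ = 1360 Hz  (b) Q = 0.04195  (c) BW = 3.241e+04 Hz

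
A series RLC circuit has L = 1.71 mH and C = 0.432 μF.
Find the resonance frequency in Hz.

Step 1 — Resonance condition Im(Z)=0 gives ω₀ = 1/√(LC).
Step 2 — ω₀ = 1/√(0.00171·4.32e-07) = 3.679e+04 rad/s.
Step 3 — f₀ = ω₀/(2π) = 5856 Hz.

f₀ = 5856 Hz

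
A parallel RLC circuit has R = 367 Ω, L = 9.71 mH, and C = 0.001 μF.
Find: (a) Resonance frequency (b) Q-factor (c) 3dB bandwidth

Step 1 — Resonance: ω₀ = 1/√(LC) = 1/√(0.00971·1e-09) = 3.209e+05 rad/s.
Step 2 — f₀ = ω₀/(2π) = 5.108e+04 Hz.
Step 3 — Parallel Q: Q = R/(ω₀L) = 367/(3.209e+05·0.00971) = 0.1178.
Step 4 — Bandwidth: Δω = ω₀/Q = 2.725e+06 rad/s; BW = Δω/(2π) = 4.337e+05 Hz.

(a) f₀ = 5.108e+04 Hz  (b) Q = 0.1178  (c) BW = 4.337e+05 Hz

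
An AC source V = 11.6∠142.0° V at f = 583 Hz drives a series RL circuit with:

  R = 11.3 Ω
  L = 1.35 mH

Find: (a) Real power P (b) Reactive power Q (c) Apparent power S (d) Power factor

Step 1 — Angular frequency: ω = 2π·f = 2π·583 = 3663 rad/s.
Step 2 — Component impedances:
  R: Z = R = 11.3 Ω
  L: Z = jωL = j·3663·0.00135 = 0 + j4.945 Ω
Step 3 — Series combination: Z_total = R + L = 11.3 + j4.945 Ω = 12.33∠23.6° Ω.
Step 4 — Source phasor: V = 11.6∠142.0° V = -9.141 + j7.142 V.
Step 5 — Current: I = V / Z = -0.4468 + j0.8275 A = 0.9404∠118.4° A.
Step 6 — Complex power: S = V·I* = 9.994 + j4.374 VA.
Step 7 — Real power: P = Re(S) = 9.994 W.
Step 8 — Reactive power: Q = Im(S) = 4.374 VAR.
Step 9 — Apparent power: |S| = 10.91 VA.
Step 10 — Power factor: PF = P/|S| = 0.9161 (lagging).

(a) P = 9.994 W  (b) Q = 4.374 VAR  (c) S = 10.91 VA  (d) PF = 0.9161 (lagging)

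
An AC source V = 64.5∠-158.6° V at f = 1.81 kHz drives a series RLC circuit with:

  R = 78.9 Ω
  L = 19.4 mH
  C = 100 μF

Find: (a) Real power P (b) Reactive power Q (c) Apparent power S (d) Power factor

Step 1 — Angular frequency: ω = 2π·f = 2π·1810 = 1.137e+04 rad/s.
Step 2 — Component impedances:
  R: Z = R = 78.9 Ω
  L: Z = jωL = j·1.137e+04·0.0194 = 0 + j220.6 Ω
  C: Z = 1/(jωC) = -j/(ω·C) = 0 - j0.8793 Ω
Step 3 — Series combination: Z_total = R + L + C = 78.9 + j219.7 Ω = 233.5∠70.2° Ω.
Step 4 — Source phasor: V = 64.5∠-158.6° V = -60.05 - j23.53 V.
Step 5 — Current: I = V / Z = -0.1818 + j0.208 A = 0.2763∠131.2° A.
Step 6 — Complex power: S = V·I* = 6.021 + j16.77 VA.
Step 7 — Real power: P = Re(S) = 6.021 W.
Step 8 — Reactive power: Q = Im(S) = 16.77 VAR.
Step 9 — Apparent power: |S| = 17.82 VA.
Step 10 — Power factor: PF = P/|S| = 0.3379 (lagging).

(a) P = 6.021 W  (b) Q = 16.77 VAR  (c) S = 17.82 VA  (d) PF = 0.3379 (lagging)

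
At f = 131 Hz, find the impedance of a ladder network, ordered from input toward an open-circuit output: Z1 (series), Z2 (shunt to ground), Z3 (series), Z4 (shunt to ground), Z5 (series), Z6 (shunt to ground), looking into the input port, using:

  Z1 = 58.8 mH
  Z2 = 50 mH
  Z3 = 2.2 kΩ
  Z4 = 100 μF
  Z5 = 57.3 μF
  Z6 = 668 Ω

Step 1 — Angular frequency: ω = 2π·f = 2π·131 = 823.1 rad/s.
Step 2 — Component impedances:
  Z1: Z = jωL = j·823.1·0.0588 = 0 + j48.4 Ω
  Z2: Z = jωL = j·823.1·0.05 = 0 + j41.15 Ω
  Z3: Z = R = 2200 Ω
  Z4: Z = 1/(jωC) = -j/(ω·C) = 0 - j12.15 Ω
  Z5: Z = 1/(jωC) = -j/(ω·C) = 0 - j21.2 Ω
  Z6: Z = R = 668 Ω
Step 3 — Ladder network (open output): work backward from the far end, alternating series and parallel combinations. Z_in = 0.7697 + j89.54 Ω = 89.55∠89.5° Ω.

Z = 0.7697 + j89.54 Ω = 89.55∠89.5° Ω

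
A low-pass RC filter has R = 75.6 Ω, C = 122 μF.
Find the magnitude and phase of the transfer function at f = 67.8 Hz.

Step 1 — Angular frequency: ω = 2π·67.8 = 426 rad/s.
Step 2 — Transfer function: H(jω) = 1/(1 + jωRC).
Step 3 — Denominator: 1 + jωRC = 1 + j·426·75.6·0.000122 = 1 + j3.929.
Step 4 — H = 0.06084 - j0.239.
Step 5 — Magnitude: |H| = 0.2466 (-12.2 dB); phase: φ = -75.7°.

|H| = 0.2466 (-12.2 dB), φ = -75.7°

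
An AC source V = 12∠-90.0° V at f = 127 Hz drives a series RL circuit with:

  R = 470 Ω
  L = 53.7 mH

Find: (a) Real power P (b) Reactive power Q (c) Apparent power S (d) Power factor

Step 1 — Angular frequency: ω = 2π·f = 2π·127 = 798 rad/s.
Step 2 — Component impedances:
  R: Z = R = 470 Ω
  L: Z = jωL = j·798·0.0537 = 0 + j42.85 Ω
Step 3 — Series combination: Z_total = R + L = 470 + j42.85 Ω = 471.9∠5.2° Ω.
Step 4 — Source phasor: V = 12∠-90.0° V = 0 - j12 V.
Step 5 — Current: I = V / Z = -0.002309 - j0.02532 A = 0.02543∠-95.2° A.
Step 6 — Complex power: S = V·I* = 0.3039 + j0.0277 VA.
Step 7 — Real power: P = Re(S) = 0.3039 W.
Step 8 — Reactive power: Q = Im(S) = 0.0277 VAR.
Step 9 — Apparent power: |S| = 0.3051 VA.
Step 10 — Power factor: PF = P/|S| = 0.9959 (lagging).

(a) P = 0.3039 W  (b) Q = 0.0277 VAR  (c) S = 0.3051 VA  (d) PF = 0.9959 (lagging)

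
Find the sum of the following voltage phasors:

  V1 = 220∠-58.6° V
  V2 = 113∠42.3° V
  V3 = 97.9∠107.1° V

Step 1 — Convert each phasor to rectangular form:
  V1 = 220·(cos(-58.6°) + j·sin(-58.6°)) = 114.6 - j187.8 V
  V2 = 113·(cos(42.3°) + j·sin(42.3°)) = 83.58 + j76.05 V
  V3 = 97.9·(cos(107.1°) + j·sin(107.1°)) = -28.79 + j93.57 V
Step 2 — Sum components: V_total = 169.4 - j18.16 V.
Step 3 — Convert to polar: |V_total| = 170.4 V, ∠V_total = -6.1°.

V_total = 170.4∠-6.1° V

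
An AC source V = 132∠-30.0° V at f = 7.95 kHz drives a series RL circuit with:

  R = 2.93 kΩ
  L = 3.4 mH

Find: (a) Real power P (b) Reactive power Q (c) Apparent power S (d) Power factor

Step 1 — Angular frequency: ω = 2π·f = 2π·7950 = 4.995e+04 rad/s.
Step 2 — Component impedances:
  R: Z = R = 2930 Ω
  L: Z = jωL = j·4.995e+04·0.0034 = 0 + j169.8 Ω
Step 3 — Series combination: Z_total = R + L = 2930 + j169.8 Ω = 2935∠3.3° Ω.
Step 4 — Source phasor: V = 132∠-30.0° V = 114.3 - j66 V.
Step 5 — Current: I = V / Z = 0.03758 - j0.0247 A = 0.04498∠-33.3° A.
Step 6 — Complex power: S = V·I* = 5.927 + j0.3435 VA.
Step 7 — Real power: P = Re(S) = 5.927 W.
Step 8 — Reactive power: Q = Im(S) = 0.3435 VAR.
Step 9 — Apparent power: |S| = 5.937 VA.
Step 10 — Power factor: PF = P/|S| = 0.9983 (lagging).

(a) P = 5.927 W  (b) Q = 0.3435 VAR  (c) S = 5.937 VA  (d) PF = 0.9983 (lagging)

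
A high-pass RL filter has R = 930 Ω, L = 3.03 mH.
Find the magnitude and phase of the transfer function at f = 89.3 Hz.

Step 1 — Angular frequency: ω = 2π·89.3 = 561.1 rad/s.
Step 2 — Transfer function: H(jω) = jωL/(R + jωL).
Step 3 — Numerator jωL = j·1.7; denominator R + jωL = 930 + j1.7.
Step 4 — H = 3.342e-06 + j0.001828.
Step 5 — Magnitude: |H| = 0.001828 (-54.8 dB); phase: φ = 89.9°.

|H| = 0.001828 (-54.8 dB), φ = 89.9°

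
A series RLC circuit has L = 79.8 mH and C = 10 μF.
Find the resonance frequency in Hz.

Step 1 — Resonance condition Im(Z)=0 gives ω₀ = 1/√(LC).
Step 2 — ω₀ = 1/√(0.0798·1e-05) = 1119 rad/s.
Step 3 — f₀ = ω₀/(2π) = 178.2 Hz.

f₀ = 178.2 Hz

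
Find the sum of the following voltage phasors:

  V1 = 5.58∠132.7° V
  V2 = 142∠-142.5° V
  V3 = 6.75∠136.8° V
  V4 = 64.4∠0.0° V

Step 1 — Convert each phasor to rectangular form:
  V1 = 5.58·(cos(132.7°) + j·sin(132.7°)) = -3.784 + j4.101 V
  V2 = 142·(cos(-142.5°) + j·sin(-142.5°)) = -112.7 - j86.44 V
  V3 = 6.75·(cos(136.8°) + j·sin(136.8°)) = -4.921 + j4.621 V
  V4 = 64.4·(cos(0.0°) + j·sin(0.0°)) = 64.4 V
Step 2 — Sum components: V_total = -56.96 - j77.72 V.
Step 3 — Convert to polar: |V_total| = 96.36 V, ∠V_total = -126.2°.

V_total = 96.36∠-126.2° V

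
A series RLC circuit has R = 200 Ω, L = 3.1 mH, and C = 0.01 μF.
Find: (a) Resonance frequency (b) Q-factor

Step 1 — Resonance condition Im(Z)=0 gives ω₀ = 1/√(LC).
Step 2 — ω₀ = 1/√(0.0031·1e-08) = 1.796e+05 rad/s.
Step 3 — f₀ = ω₀/(2π) = 2.859e+04 Hz.
Step 4 — Series Q: Q = ω₀L/R = 1.796e+05·0.0031/200 = 2.784.

(a) f₀ = 2.859e+04 Hz  (b) Q = 2.784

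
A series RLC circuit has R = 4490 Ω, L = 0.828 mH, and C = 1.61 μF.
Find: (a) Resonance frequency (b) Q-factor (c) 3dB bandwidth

Step 1 — Resonance: ω₀ = 1/√(LC) = 1/√(0.000828·1.61e-06) = 2.739e+04 rad/s.
Step 2 — f₀ = ω₀/(2π) = 4359 Hz.
Step 3 — Series Q: Q = ω₀L/R = 2.739e+04·0.000828/4490 = 0.005051.
Step 4 — Bandwidth: Δω = ω₀/Q = 5.423e+06 rad/s; BW = Δω/(2π) = 8.631e+05 Hz.

(a) f₀ = 4359 Hz  (b) Q = 0.005051  (c) BW = 8.631e+05 Hz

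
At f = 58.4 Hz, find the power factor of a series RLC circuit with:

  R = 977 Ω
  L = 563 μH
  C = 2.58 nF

Step 1 — Angular frequency: ω = 2π·f = 2π·58.4 = 366.9 rad/s.
Step 2 — Component impedances:
  R: Z = R = 977 Ω
  L: Z = jωL = j·366.9·0.000563 = 0 + j0.2066 Ω
  C: Z = 1/(jωC) = -j/(ω·C) = 0 - j1.056e+06 Ω
Step 3 — Series combination: Z_total = R + L + C = 977 - j1.056e+06 Ω = 1.056e+06∠-89.9° Ω.
Step 4 — Power factor: PF = cos(φ) = Re(Z)/|Z| = 977/1.0563e+06 = 0.0009249.
Step 5 — Type: Im(Z) = -1.056e+06 ⇒ leading (phase φ = -89.9°).

PF = 0.0009249 (leading, φ = -89.9°)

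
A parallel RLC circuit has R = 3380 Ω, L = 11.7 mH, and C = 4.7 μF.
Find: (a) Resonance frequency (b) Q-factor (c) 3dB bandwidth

Step 1 — Resonance: ω₀ = 1/√(LC) = 1/√(0.0117·4.7e-06) = 4264 rad/s.
Step 2 — f₀ = ω₀/(2π) = 678.7 Hz.
Step 3 — Parallel Q: Q = R/(ω₀L) = 3380/(4264·0.0117) = 67.74.
Step 4 — Bandwidth: Δω = ω₀/Q = 62.95 rad/s; BW = Δω/(2π) = 10.02 Hz.

(a) f₀ = 678.7 Hz  (b) Q = 67.74  (c) BW = 10.02 Hz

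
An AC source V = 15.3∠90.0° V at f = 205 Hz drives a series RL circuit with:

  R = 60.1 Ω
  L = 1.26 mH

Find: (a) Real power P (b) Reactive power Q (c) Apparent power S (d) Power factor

Step 1 — Angular frequency: ω = 2π·f = 2π·205 = 1288 rad/s.
Step 2 — Component impedances:
  R: Z = R = 60.1 Ω
  L: Z = jωL = j·1288·0.00126 = 0 + j1.623 Ω
Step 3 — Series combination: Z_total = R + L = 60.1 + j1.623 Ω = 60.12∠1.5° Ω.
Step 4 — Source phasor: V = 15.3∠90.0° V = 0 + j15.3 V.
Step 5 — Current: I = V / Z = 0.00687 + j0.2544 A = 0.2545∠88.5° A.
Step 6 — Complex power: S = V·I* = 3.892 + j0.1051 VA.
Step 7 — Real power: P = Re(S) = 3.892 W.
Step 8 — Reactive power: Q = Im(S) = 0.1051 VAR.
Step 9 — Apparent power: |S| = 3.894 VA.
Step 10 — Power factor: PF = P/|S| = 0.9996 (lagging).

(a) P = 3.892 W  (b) Q = 0.1051 VAR  (c) S = 3.894 VA  (d) PF = 0.9996 (lagging)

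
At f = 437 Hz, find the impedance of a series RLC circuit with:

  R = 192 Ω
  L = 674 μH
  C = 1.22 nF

Step 1 — Angular frequency: ω = 2π·f = 2π·437 = 2746 rad/s.
Step 2 — Component impedances:
  R: Z = R = 192 Ω
  L: Z = jωL = j·2746·0.000674 = 0 + j1.851 Ω
  C: Z = 1/(jωC) = -j/(ω·C) = 0 - j2.985e+05 Ω
Step 3 — Series combination: Z_total = R + L + C = 192 - j2.985e+05 Ω = 2.985e+05∠-90.0° Ω.

Z = 192 - j2.985e+05 Ω = 2.985e+05∠-90.0° Ω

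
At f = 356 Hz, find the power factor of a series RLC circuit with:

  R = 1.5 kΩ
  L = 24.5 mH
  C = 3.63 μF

Step 1 — Angular frequency: ω = 2π·f = 2π·356 = 2237 rad/s.
Step 2 — Component impedances:
  R: Z = R = 1500 Ω
  L: Z = jωL = j·2237·0.0245 = 0 + j54.8 Ω
  C: Z = 1/(jωC) = -j/(ω·C) = 0 - j123.2 Ω
Step 3 — Series combination: Z_total = R + L + C = 1500 - j68.36 Ω = 1502∠-2.6° Ω.
Step 4 — Power factor: PF = cos(φ) = Re(Z)/|Z| = 1500/1501.56 = 0.999.
Step 5 — Type: Im(Z) = -68.36 ⇒ leading (phase φ = -2.6°).

PF = 0.999 (leading, φ = -2.6°)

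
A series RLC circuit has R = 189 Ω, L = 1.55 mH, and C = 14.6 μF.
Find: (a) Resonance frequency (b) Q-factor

Step 1 — Resonance condition Im(Z)=0 gives ω₀ = 1/√(LC).
Step 2 — ω₀ = 1/√(0.00155·1.46e-05) = 6647 rad/s.
Step 3 — f₀ = ω₀/(2π) = 1058 Hz.
Step 4 — Series Q: Q = ω₀L/R = 6647·0.00155/189 = 0.05452.

(a) f₀ = 1058 Hz  (b) Q = 0.05452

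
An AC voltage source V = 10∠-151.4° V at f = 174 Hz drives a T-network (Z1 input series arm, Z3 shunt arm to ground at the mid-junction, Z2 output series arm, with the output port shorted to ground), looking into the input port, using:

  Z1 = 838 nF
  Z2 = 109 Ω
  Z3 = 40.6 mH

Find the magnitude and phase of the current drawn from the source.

Step 1 — Angular frequency: ω = 2π·f = 2π·174 = 1093 rad/s.
Step 2 — Component impedances:
  Z1: Z = 1/(jωC) = -j/(ω·C) = 0 - j1092 Ω
  Z2: Z = R = 109 Ω
  Z3: Z = jωL = j·1093·0.0406 = 0 + j44.39 Ω
Step 3 — With the output port shorted to ground, the output series arm Z2 runs from the junction to ground; the shunt arm Z3 also runs from the junction to ground. They appear in parallel: Z3 || Z2 = 15.5 + j38.07 Ω.
Step 4 — Series with input arm Z1: Z_in = Z1 + (Z3 || Z2) = 15.5 - j1053 Ω = 1054∠-89.2° Ω.
Step 5 — Source phasor: V = 10∠-151.4° V = -8.78 - j4.787 V.
Step 6 — Ohm's law: I = V / Z_total = (-8.78 - j4.787) / (15.5 - j1053) = 0.00442 - j0.0084 A.
Step 7 — Convert to polar: |I| = 0.009492 A, ∠I = -62.2°.

I = 0.009492∠-62.2° A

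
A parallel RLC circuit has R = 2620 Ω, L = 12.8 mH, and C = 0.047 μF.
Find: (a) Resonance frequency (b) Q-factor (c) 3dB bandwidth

Step 1 — Resonance: ω₀ = 1/√(LC) = 1/√(0.0128·4.7e-08) = 4.077e+04 rad/s.
Step 2 — f₀ = ω₀/(2π) = 6489 Hz.
Step 3 — Parallel Q: Q = R/(ω₀L) = 2620/(4.077e+04·0.0128) = 5.02.
Step 4 — Bandwidth: Δω = ω₀/Q = 8121 rad/s; BW = Δω/(2π) = 1292 Hz.

(a) f₀ = 6489 Hz  (b) Q = 5.02  (c) BW = 1292 Hz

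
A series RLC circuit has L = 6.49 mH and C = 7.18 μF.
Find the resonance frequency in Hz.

Step 1 — Resonance condition Im(Z)=0 gives ω₀ = 1/√(LC).
Step 2 — ω₀ = 1/√(0.00649·7.18e-06) = 4633 rad/s.
Step 3 — f₀ = ω₀/(2π) = 737.3 Hz.

f₀ = 737.3 Hz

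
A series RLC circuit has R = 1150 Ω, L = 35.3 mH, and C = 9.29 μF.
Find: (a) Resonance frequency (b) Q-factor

Step 1 — Resonance condition Im(Z)=0 gives ω₀ = 1/√(LC).
Step 2 — ω₀ = 1/√(0.0353·9.29e-06) = 1746 rad/s.
Step 3 — f₀ = ω₀/(2π) = 277.9 Hz.
Step 4 — Series Q: Q = ω₀L/R = 1746·0.0353/1150 = 0.0536.

(a) f₀ = 277.9 Hz  (b) Q = 0.0536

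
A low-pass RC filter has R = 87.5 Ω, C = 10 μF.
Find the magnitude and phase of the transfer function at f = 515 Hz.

Step 1 — Angular frequency: ω = 2π·515 = 3236 rad/s.
Step 2 — Transfer function: H(jω) = 1/(1 + jωRC).
Step 3 — Denominator: 1 + jωRC = 1 + j·3236·87.5·1e-05 = 1 + j2.831.
Step 4 — H = 0.1109 - j0.314.
Step 5 — Magnitude: |H| = 0.333 (-9.6 dB); phase: φ = -70.5°.

|H| = 0.333 (-9.6 dB), φ = -70.5°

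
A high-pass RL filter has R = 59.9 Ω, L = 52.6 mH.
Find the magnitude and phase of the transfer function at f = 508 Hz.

Step 1 — Angular frequency: ω = 2π·508 = 3192 rad/s.
Step 2 — Transfer function: H(jω) = jωL/(R + jωL).
Step 3 — Numerator jωL = j·167.9; denominator R + jωL = 59.9 + j167.9.
Step 4 — H = 0.8871 + j0.3165.
Step 5 — Magnitude: |H| = 0.9419 (-0.5 dB); phase: φ = 19.6°.

|H| = 0.9419 (-0.5 dB), φ = 19.6°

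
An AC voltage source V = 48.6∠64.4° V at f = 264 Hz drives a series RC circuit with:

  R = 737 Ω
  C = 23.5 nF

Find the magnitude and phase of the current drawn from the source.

Step 1 — Angular frequency: ω = 2π·f = 2π·264 = 1659 rad/s.
Step 2 — Component impedances:
  R: Z = R = 737 Ω
  C: Z = 1/(jωC) = -j/(ω·C) = 0 - j2.565e+04 Ω
Step 3 — Series combination: Z_total = R + C = 737 - j2.565e+04 Ω = 2.566e+04∠-88.4° Ω.
Step 4 — Source phasor: V = 48.6∠64.4° V = 21 + j43.83 V.
Step 5 — Ohm's law: I = V / Z_total = (21 + j43.83) / (737 - j2.565e+04) = -0.001684 + j0.0008669 A.
Step 6 — Convert to polar: |I| = 0.001894 A, ∠I = 152.8°.

I = 0.001894∠152.8° A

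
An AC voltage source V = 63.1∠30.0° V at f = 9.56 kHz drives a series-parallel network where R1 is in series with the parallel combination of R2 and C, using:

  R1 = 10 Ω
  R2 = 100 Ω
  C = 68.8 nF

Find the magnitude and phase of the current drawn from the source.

Step 1 — Angular frequency: ω = 2π·f = 2π·9560 = 6.007e+04 rad/s.
Step 2 — Component impedances:
  R1: Z = R = 10 Ω
  R2: Z = R = 100 Ω
  C: Z = 1/(jωC) = -j/(ω·C) = 0 - j242 Ω
Step 3 — Parallel branch: R2 || C = 1/(1/R2 + 1/C) = 85.41 - j35.3 Ω.
Step 4 — Series with R1: Z_total = R1 + (R2 || C) = 95.41 - j35.3 Ω = 101.7∠-20.3° Ω.
Step 5 — Source phasor: V = 63.1∠30.0° V = 54.65 + j31.55 V.
Step 6 — Ohm's law: I = V / Z_total = (54.65 + j31.55) / (95.41 - j35.3) = 0.3962 + j0.4772 A.
Step 7 — Convert to polar: |I| = 0.6203 A, ∠I = 50.3°.

I = 0.6203∠50.3° A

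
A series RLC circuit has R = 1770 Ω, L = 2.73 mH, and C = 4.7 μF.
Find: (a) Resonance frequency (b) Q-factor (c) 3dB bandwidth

Step 1 — Resonance: ω₀ = 1/√(LC) = 1/√(0.00273·4.7e-06) = 8828 rad/s.
Step 2 — f₀ = ω₀/(2π) = 1405 Hz.
Step 3 — Series Q: Q = ω₀L/R = 8828·0.00273/1770 = 0.01362.
Step 4 — Bandwidth: Δω = ω₀/Q = 6.484e+05 rad/s; BW = Δω/(2π) = 1.032e+05 Hz.

(a) f₀ = 1405 Hz  (b) Q = 0.01362  (c) BW = 1.032e+05 Hz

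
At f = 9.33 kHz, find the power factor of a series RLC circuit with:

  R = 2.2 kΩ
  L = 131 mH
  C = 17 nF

Step 1 — Angular frequency: ω = 2π·f = 2π·9330 = 5.862e+04 rad/s.
Step 2 — Component impedances:
  R: Z = R = 2200 Ω
  L: Z = jωL = j·5.862e+04·0.131 = 0 + j7679 Ω
  C: Z = 1/(jωC) = -j/(ω·C) = 0 - j1003 Ω
Step 3 — Series combination: Z_total = R + L + C = 2200 + j6676 Ω = 7029∠71.8° Ω.
Step 4 — Power factor: PF = cos(φ) = Re(Z)/|Z| = 2200/7029 = 0.313.
Step 5 — Type: Im(Z) = 6676 ⇒ lagging (phase φ = 71.8°).

PF = 0.313 (lagging, φ = 71.8°)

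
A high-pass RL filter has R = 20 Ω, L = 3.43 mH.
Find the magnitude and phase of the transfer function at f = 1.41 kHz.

Step 1 — Angular frequency: ω = 2π·1410 = 8859 rad/s.
Step 2 — Transfer function: H(jω) = jωL/(R + jωL).
Step 3 — Numerator jωL = j·30.39; denominator R + jωL = 20 + j30.39.
Step 4 — H = 0.6977 + j0.4592.
Step 5 — Magnitude: |H| = 0.8353 (-1.6 dB); phase: φ = 33.4°.

|H| = 0.8353 (-1.6 dB), φ = 33.4°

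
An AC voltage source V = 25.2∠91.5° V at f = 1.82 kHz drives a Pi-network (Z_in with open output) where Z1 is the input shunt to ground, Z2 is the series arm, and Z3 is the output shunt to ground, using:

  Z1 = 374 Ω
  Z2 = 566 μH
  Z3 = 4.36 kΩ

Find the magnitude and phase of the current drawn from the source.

Step 1 — Angular frequency: ω = 2π·f = 2π·1820 = 1.144e+04 rad/s.
Step 2 — Component impedances:
  Z1: Z = R = 374 Ω
  Z2: Z = jωL = j·1.144e+04·0.000566 = 0 + j6.472 Ω
  Z3: Z = R = 4360 Ω
Step 3 — With open output, the series arm Z2 and the output shunt Z3 appear in series to ground: Z2 + Z3 = 4360 + j6.472 Ω.
Step 4 — Parallel with input shunt Z1: Z_in = Z1 || (Z2 + Z3) = 344.5 + j0.0404 Ω = 344.5∠0.0° Ω.
Step 5 — Source phasor: V = 25.2∠91.5° V = -0.6597 + j25.19 V.
Step 6 — Ohm's law: I = V / Z_total = (-0.6597 + j25.19) / (344.5 + j0.0404) = -0.001907 + j0.07313 A.
Step 7 — Convert to polar: |I| = 0.07316 A, ∠I = 91.5°.

I = 0.07316∠91.5° A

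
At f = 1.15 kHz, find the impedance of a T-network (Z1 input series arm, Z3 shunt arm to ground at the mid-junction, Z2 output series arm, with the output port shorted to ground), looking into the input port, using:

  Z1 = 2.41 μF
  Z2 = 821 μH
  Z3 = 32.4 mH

Step 1 — Angular frequency: ω = 2π·f = 2π·1150 = 7226 rad/s.
Step 2 — Component impedances:
  Z1: Z = 1/(jωC) = -j/(ω·C) = 0 - j57.43 Ω
  Z2: Z = jωL = j·7226·0.000821 = 0 + j5.932 Ω
  Z3: Z = jωL = j·7226·0.0324 = 0 + j234.1 Ω
Step 3 — With the output port shorted to ground, the output series arm Z2 runs from the junction to ground; the shunt arm Z3 also runs from the junction to ground. They appear in parallel: Z3 || Z2 = 0 + j5.786 Ω.
Step 4 — Series with input arm Z1: Z_in = Z1 + (Z3 || Z2) = 0 - j51.64 Ω = 51.64∠-90.0° Ω.

Z = 0 - j51.64 Ω = 51.64∠-90.0° Ω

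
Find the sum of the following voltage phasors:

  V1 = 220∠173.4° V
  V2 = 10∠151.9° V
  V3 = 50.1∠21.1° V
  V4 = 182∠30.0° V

Step 1 — Convert each phasor to rectangular form:
  V1 = 220·(cos(173.4°) + j·sin(173.4°)) = -218.5 + j25.29 V
  V2 = 10·(cos(151.9°) + j·sin(151.9°)) = -8.821 + j4.71 V
  V3 = 50.1·(cos(21.1°) + j·sin(21.1°)) = 46.74 + j18.04 V
  V4 = 182·(cos(30.0°) + j·sin(30.0°)) = 157.6 + j91 V
Step 2 — Sum components: V_total = -23.01 + j139 V.
Step 3 — Convert to polar: |V_total| = 140.9 V, ∠V_total = 99.4°.

V_total = 140.9∠99.4° V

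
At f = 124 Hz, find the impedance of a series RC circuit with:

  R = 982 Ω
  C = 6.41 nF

Step 1 — Angular frequency: ω = 2π·f = 2π·124 = 779.1 rad/s.
Step 2 — Component impedances:
  R: Z = R = 982 Ω
  C: Z = 1/(jωC) = -j/(ω·C) = 0 - j2.002e+05 Ω
Step 3 — Series combination: Z_total = R + C = 982 - j2.002e+05 Ω = 2.002e+05∠-89.7° Ω.

Z = 982 - j2.002e+05 Ω = 2.002e+05∠-89.7° Ω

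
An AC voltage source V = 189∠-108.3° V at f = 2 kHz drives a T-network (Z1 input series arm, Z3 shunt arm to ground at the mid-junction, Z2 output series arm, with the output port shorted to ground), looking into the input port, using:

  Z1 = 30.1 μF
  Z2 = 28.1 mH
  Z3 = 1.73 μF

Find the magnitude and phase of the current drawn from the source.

Step 1 — Angular frequency: ω = 2π·f = 2π·2000 = 1.257e+04 rad/s.
Step 2 — Component impedances:
  Z1: Z = 1/(jωC) = -j/(ω·C) = 0 - j2.644 Ω
  Z2: Z = jωL = j·1.257e+04·0.0281 = 0 + j353.1 Ω
  Z3: Z = 1/(jωC) = -j/(ω·C) = 0 - j46 Ω
Step 3 — With the output port shorted to ground, the output series arm Z2 runs from the junction to ground; the shunt arm Z3 also runs from the junction to ground. They appear in parallel: Z3 || Z2 = 0 - j52.89 Ω.
Step 4 — Series with input arm Z1: Z_in = Z1 + (Z3 || Z2) = 0 - j55.53 Ω = 55.53∠-90.0° Ω.
Step 5 — Source phasor: V = 189∠-108.3° V = -59.34 - j179.4 V.
Step 6 — Ohm's law: I = V / Z_total = (-59.34 - j179.4) / (0 - j55.53) = 3.231 - j1.069 A.
Step 7 — Convert to polar: |I| = 3.403 A, ∠I = -18.3°.

I = 3.403∠-18.3° A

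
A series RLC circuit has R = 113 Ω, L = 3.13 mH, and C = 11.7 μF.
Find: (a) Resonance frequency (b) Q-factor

Step 1 — Resonance condition Im(Z)=0 gives ω₀ = 1/√(LC).
Step 2 — ω₀ = 1/√(0.00313·1.17e-05) = 5226 rad/s.
Step 3 — f₀ = ω₀/(2π) = 831.7 Hz.
Step 4 — Series Q: Q = ω₀L/R = 5226·0.00313/113 = 0.1447.

(a) f₀ = 831.7 Hz  (b) Q = 0.1447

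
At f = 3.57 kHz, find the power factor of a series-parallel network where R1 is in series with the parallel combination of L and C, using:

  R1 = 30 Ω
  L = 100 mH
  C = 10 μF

Step 1 — Angular frequency: ω = 2π·f = 2π·3570 = 2.243e+04 rad/s.
Step 2 — Component impedances:
  R1: Z = R = 30 Ω
  L: Z = jωL = j·2.243e+04·0.1 = 0 + j2243 Ω
  C: Z = 1/(jωC) = -j/(ω·C) = 0 - j4.458 Ω
Step 3 — Parallel branch: L || C = 1/(1/L + 1/C) = 0 - j4.467 Ω.
Step 4 — Series with R1: Z_total = R1 + (L || C) = 30 - j4.467 Ω = 30.33∠-8.5° Ω.
Step 5 — Power factor: PF = cos(φ) = Re(Z)/|Z| = 30/30.33 = 0.9891.
Step 6 — Type: Im(Z) = -4.467 ⇒ leading (phase φ = -8.5°).

PF = 0.9891 (leading, φ = -8.5°)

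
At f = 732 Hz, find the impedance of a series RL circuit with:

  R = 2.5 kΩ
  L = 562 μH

Step 1 — Angular frequency: ω = 2π·f = 2π·732 = 4599 rad/s.
Step 2 — Component impedances:
  R: Z = R = 2500 Ω
  L: Z = jωL = j·4599·0.000562 = 0 + j2.585 Ω
Step 3 — Series combination: Z_total = R + L = 2500 + j2.585 Ω = 2500∠0.1° Ω.

Z = 2500 + j2.585 Ω = 2500∠0.1° Ω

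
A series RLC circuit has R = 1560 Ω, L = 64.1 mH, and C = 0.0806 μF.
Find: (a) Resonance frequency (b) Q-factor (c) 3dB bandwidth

Step 1 — Resonance condition Im(Z)=0 gives ω₀ = 1/√(LC).
Step 2 — ω₀ = 1/√(0.0641·8.06e-08) = 1.391e+04 rad/s.
Step 3 — f₀ = ω₀/(2π) = 2214 Hz.
Step 4 — Series Q: Q = ω₀L/R = 1.391e+04·0.0641/1560 = 0.5717.
Step 5 — 3dB bandwidth: Δω = ω₀/Q = 2.434e+04 rad/s; BW = Δω/(2π) = 3873 Hz.

(a) f₀ = 2214 Hz  (b) Q = 0.5717  (c) BW = 3873 Hz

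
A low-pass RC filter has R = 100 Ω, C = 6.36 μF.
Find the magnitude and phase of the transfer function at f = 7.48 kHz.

Step 1 — Angular frequency: ω = 2π·7480 = 4.7e+04 rad/s.
Step 2 — Transfer function: H(jω) = 1/(1 + jωRC).
Step 3 — Denominator: 1 + jωRC = 1 + j·4.7e+04·100·6.36e-06 = 1 + j29.89.
Step 4 — H = 0.001118 - j0.03342.
Step 5 — Magnitude: |H| = 0.03344 (-29.5 dB); phase: φ = -88.1°.

|H| = 0.03344 (-29.5 dB), φ = -88.1°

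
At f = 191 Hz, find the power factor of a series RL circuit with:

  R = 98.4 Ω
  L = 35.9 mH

Step 1 — Angular frequency: ω = 2π·f = 2π·191 = 1200 rad/s.
Step 2 — Component impedances:
  R: Z = R = 98.4 Ω
  L: Z = jωL = j·1200·0.0359 = 0 + j43.08 Ω
Step 3 — Series combination: Z_total = R + L = 98.4 + j43.08 Ω = 107.4∠23.6° Ω.
Step 4 — Power factor: PF = cos(φ) = Re(Z)/|Z| = 98.4/107.42 = 0.916.
Step 5 — Type: Im(Z) = 43.08 ⇒ lagging (phase φ = 23.6°).

PF = 0.916 (lagging, φ = 23.6°)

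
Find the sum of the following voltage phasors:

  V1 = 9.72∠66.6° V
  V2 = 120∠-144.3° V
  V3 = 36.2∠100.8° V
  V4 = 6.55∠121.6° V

Step 1 — Convert each phasor to rectangular form:
  V1 = 9.72·(cos(66.6°) + j·sin(66.6°)) = 3.86 + j8.921 V
  V2 = 120·(cos(-144.3°) + j·sin(-144.3°)) = -97.45 - j70.02 V
  V3 = 36.2·(cos(100.8°) + j·sin(100.8°)) = -6.783 + j35.56 V
  V4 = 6.55·(cos(121.6°) + j·sin(121.6°)) = -3.432 + j5.579 V
Step 2 — Sum components: V_total = -103.8 - j19.97 V.
Step 3 — Convert to polar: |V_total| = 105.7 V, ∠V_total = -169.1°.

V_total = 105.7∠-169.1° V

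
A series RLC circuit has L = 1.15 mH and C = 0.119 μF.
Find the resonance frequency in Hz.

Step 1 — Resonance condition Im(Z)=0 gives ω₀ = 1/√(LC).
Step 2 — ω₀ = 1/√(0.00115·1.19e-07) = 8.548e+04 rad/s.
Step 3 — f₀ = ω₀/(2π) = 1.36e+04 Hz.

f₀ = 1.36e+04 Hz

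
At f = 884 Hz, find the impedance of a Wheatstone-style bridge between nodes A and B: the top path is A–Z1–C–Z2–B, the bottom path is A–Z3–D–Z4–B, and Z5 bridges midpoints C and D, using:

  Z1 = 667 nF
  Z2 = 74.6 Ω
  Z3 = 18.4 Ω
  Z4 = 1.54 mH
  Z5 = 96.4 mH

Step 1 — Angular frequency: ω = 2π·f = 2π·884 = 5554 rad/s.
Step 2 — Component impedances:
  Z1: Z = 1/(jωC) = -j/(ω·C) = 0 - j269.9 Ω
  Z2: Z = R = 74.6 Ω
  Z3: Z = R = 18.4 Ω
  Z4: Z = jωL = j·5554·0.00154 = 0 + j8.554 Ω
  Z5: Z = jωL = j·5554·0.0964 = 0 + j535.4 Ω
Step 3 — Bridge requires nodal analysis (the Z5 bridge couples midpoints C and D, so the two paths cannot be reduced to a simple series/parallel combination). Setting node B to ground and injecting 1 A at node A, the 3-node admittance system at A, C, D solves to V_A = Z_AB = 19.14 + j7.254 Ω = 20.47∠20.8° Ω.

Z = 19.14 + j7.254 Ω = 20.47∠20.8° Ω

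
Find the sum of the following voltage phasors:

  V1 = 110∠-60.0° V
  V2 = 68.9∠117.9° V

Step 1 — Convert each phasor to rectangular form:
  V1 = 110·(cos(-60.0°) + j·sin(-60.0°)) = 55 - j95.26 V
  V2 = 68.9·(cos(117.9°) + j·sin(117.9°)) = -32.24 + j60.89 V
Step 2 — Sum components: V_total = 22.76 - j34.37 V.
Step 3 — Convert to polar: |V_total| = 41.22 V, ∠V_total = -56.5°.

V_total = 41.22∠-56.5° V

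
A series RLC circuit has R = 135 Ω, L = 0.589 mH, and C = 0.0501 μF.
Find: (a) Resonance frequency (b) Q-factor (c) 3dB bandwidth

Step 1 — Resonance condition Im(Z)=0 gives ω₀ = 1/√(LC).
Step 2 — ω₀ = 1/√(0.000589·5.01e-08) = 1.841e+05 rad/s.
Step 3 — f₀ = ω₀/(2π) = 2.93e+04 Hz.
Step 4 — Series Q: Q = ω₀L/R = 1.841e+05·0.000589/135 = 0.8032.
Step 5 — 3dB bandwidth: Δω = ω₀/Q = 2.292e+05 rad/s; BW = Δω/(2π) = 3.648e+04 Hz.

(a) f₀ = 2.93e+04 Hz  (b) Q = 0.8032  (c) BW = 3.648e+04 Hz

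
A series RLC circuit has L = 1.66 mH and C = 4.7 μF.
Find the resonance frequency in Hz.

Step 1 — Resonance condition Im(Z)=0 gives ω₀ = 1/√(LC).
Step 2 — ω₀ = 1/√(0.00166·4.7e-06) = 1.132e+04 rad/s.
Step 3 — f₀ = ω₀/(2π) = 1802 Hz.

f₀ = 1802 Hz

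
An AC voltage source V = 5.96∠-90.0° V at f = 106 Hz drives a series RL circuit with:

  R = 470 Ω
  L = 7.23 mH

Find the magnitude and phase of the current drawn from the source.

Step 1 — Angular frequency: ω = 2π·f = 2π·106 = 666 rad/s.
Step 2 — Component impedances:
  R: Z = R = 470 Ω
  L: Z = jωL = j·666·0.00723 = 0 + j4.815 Ω
Step 3 — Series combination: Z_total = R + L = 470 + j4.815 Ω = 470∠0.6° Ω.
Step 4 — Source phasor: V = 5.96∠-90.0° V = 0 - j5.96 V.
Step 5 — Ohm's law: I = V / Z_total = (0 - j5.96) / (470 + j4.815) = -0.0001299 - j0.01268 A.
Step 6 — Convert to polar: |I| = 0.01268 A, ∠I = -90.6°.

I = 0.01268∠-90.6° A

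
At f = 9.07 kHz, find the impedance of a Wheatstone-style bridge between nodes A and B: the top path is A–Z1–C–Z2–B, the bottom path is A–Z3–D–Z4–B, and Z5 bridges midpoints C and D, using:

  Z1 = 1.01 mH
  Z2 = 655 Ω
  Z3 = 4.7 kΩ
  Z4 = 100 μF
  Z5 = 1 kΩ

Step 1 — Angular frequency: ω = 2π·f = 2π·9070 = 5.699e+04 rad/s.
Step 2 — Component impedances:
  Z1: Z = jωL = j·5.699e+04·0.00101 = 0 + j57.56 Ω
  Z2: Z = R = 655 Ω
  Z3: Z = R = 4700 Ω
  Z4: Z = 1/(jωC) = -j/(ω·C) = 0 - j0.1755 Ω
  Z5: Z = R = 1000 Ω
Step 3 — Bridge requires nodal analysis (the Z5 bridge couples midpoints C and D, so the two paths cannot be reduced to a simple series/parallel combination). Setting node B to ground and injecting 1 A at node A, the 3-node admittance system at A, C, D solves to V_A = Z_AB = 365.6 + j48.92 Ω = 368.8∠7.6° Ω.

Z = 365.6 + j48.92 Ω = 368.8∠7.6° Ω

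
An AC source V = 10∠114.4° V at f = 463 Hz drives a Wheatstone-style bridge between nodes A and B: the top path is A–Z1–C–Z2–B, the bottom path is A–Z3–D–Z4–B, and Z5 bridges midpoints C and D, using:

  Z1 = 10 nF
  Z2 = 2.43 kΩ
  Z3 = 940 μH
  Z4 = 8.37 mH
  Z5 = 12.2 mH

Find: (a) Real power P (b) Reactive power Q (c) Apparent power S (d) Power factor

Step 1 — Angular frequency: ω = 2π·f = 2π·463 = 2909 rad/s.
Step 2 — Component impedances:
  Z1: Z = 1/(jωC) = -j/(ω·C) = 0 - j3.437e+04 Ω
  Z2: Z = R = 2430 Ω
  Z3: Z = jωL = j·2909·0.00094 = 0 + j2.735 Ω
  Z4: Z = jωL = j·2909·0.00837 = 0 + j24.35 Ω
  Z5: Z = jωL = j·2909·0.0122 = 0 + j35.49 Ω
Step 3 — Bridge requires nodal analysis (the Z5 bridge couples midpoints C and D, so the two paths cannot be reduced to a simple series/parallel combination). Setting node B to ground and injecting 1 A at node A, the 3-node admittance system at A, C, D solves to V_A = Z_AB = 0.2438 + j27.08 Ω = 27.08∠89.5° Ω.
Step 4 — Source phasor: V = 10∠114.4° V = -4.131 + j9.107 V.
Step 5 — Current: I = V / Z = 0.3349 + j0.1556 A = 0.3693∠24.9° A.
Step 6 — Complex power: S = V·I* = 0.03325 + j3.693 VA.
Step 7 — Real power: P = Re(S) = 0.03325 W.
Step 8 — Reactive power: Q = Im(S) = 3.693 VAR.
Step 9 — Apparent power: |S| = 3.693 VA.
Step 10 — Power factor: PF = P/|S| = 0.009003 (lagging).

(a) P = 0.03325 W  (b) Q = 3.693 VAR  (c) S = 3.693 VA  (d) PF = 0.009003 (lagging)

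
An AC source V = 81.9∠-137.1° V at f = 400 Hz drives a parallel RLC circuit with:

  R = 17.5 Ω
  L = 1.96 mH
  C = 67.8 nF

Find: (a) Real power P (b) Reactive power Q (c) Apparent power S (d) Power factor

Step 1 — Angular frequency: ω = 2π·f = 2π·400 = 2513 rad/s.
Step 2 — Component impedances:
  R: Z = R = 17.5 Ω
  L: Z = jωL = j·2513·0.00196 = 0 + j4.926 Ω
  C: Z = 1/(jωC) = -j/(ω·C) = 0 - j5869 Ω
Step 3 — Parallel combination: 1/Z_total = 1/R + 1/L + 1/C; Z_total = 1.287 + j4.568 Ω = 4.745∠74.3° Ω.
Step 4 — Source phasor: V = 81.9∠-137.1° V = -60 - j55.75 V.
Step 5 — Current: I = V / Z = -14.74 + j8.983 A = 17.26∠148.6° A.
Step 6 — Complex power: S = V·I* = 383.3 + j1361 VA.
Step 7 — Real power: P = Re(S) = 383.3 W.
Step 8 — Reactive power: Q = Im(S) = 1361 VAR.
Step 9 — Apparent power: |S| = 1413 VA.
Step 10 — Power factor: PF = P/|S| = 0.2712 (lagging).

(a) P = 383.3 W  (b) Q = 1361 VAR  (c) S = 1413 VA  (d) PF = 0.2712 (lagging)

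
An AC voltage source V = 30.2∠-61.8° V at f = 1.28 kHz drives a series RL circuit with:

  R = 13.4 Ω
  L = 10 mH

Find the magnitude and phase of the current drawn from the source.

Step 1 — Angular frequency: ω = 2π·f = 2π·1280 = 8042 rad/s.
Step 2 — Component impedances:
  R: Z = R = 13.4 Ω
  L: Z = jωL = j·8042·0.01 = 0 + j80.42 Ω
Step 3 — Series combination: Z_total = R + L = 13.4 + j80.42 Ω = 81.53∠80.5° Ω.
Step 4 — Source phasor: V = 30.2∠-61.8° V = 14.27 - j26.62 V.
Step 5 — Ohm's law: I = V / Z_total = (14.27 - j26.62) / (13.4 + j80.42) = -0.2932 - j0.2263 A.
Step 6 — Convert to polar: |I| = 0.3704 A, ∠I = -142.3°.

I = 0.3704∠-142.3° A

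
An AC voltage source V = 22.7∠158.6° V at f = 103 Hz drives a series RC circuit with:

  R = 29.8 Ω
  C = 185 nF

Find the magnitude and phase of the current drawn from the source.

Step 1 — Angular frequency: ω = 2π·f = 2π·103 = 647.2 rad/s.
Step 2 — Component impedances:
  R: Z = R = 29.8 Ω
  C: Z = 1/(jωC) = -j/(ω·C) = 0 - j8352 Ω
Step 3 — Series combination: Z_total = R + C = 29.8 - j8352 Ω = 8352∠-89.8° Ω.
Step 4 — Source phasor: V = 22.7∠158.6° V = -21.13 + j8.283 V.
Step 5 — Ohm's law: I = V / Z_total = (-21.13 + j8.283) / (29.8 - j8352) = -0.001001 - j0.002527 A.
Step 6 — Convert to polar: |I| = 0.002718 A, ∠I = -111.6°.

I = 0.002718∠-111.6° A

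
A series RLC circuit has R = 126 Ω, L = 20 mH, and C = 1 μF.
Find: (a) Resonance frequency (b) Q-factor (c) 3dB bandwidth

Step 1 — Resonance: ω₀ = 1/√(LC) = 1/√(0.02·1e-06) = 7071 rad/s.
Step 2 — f₀ = ω₀/(2π) = 1125 Hz.
Step 3 — Series Q: Q = ω₀L/R = 7071·0.02/126 = 1.122.
Step 4 — Bandwidth: Δω = ω₀/Q = 6300 rad/s; BW = Δω/(2π) = 1003 Hz.

(a) f₀ = 1125 Hz  (b) Q = 1.122  (c) BW = 1003 Hz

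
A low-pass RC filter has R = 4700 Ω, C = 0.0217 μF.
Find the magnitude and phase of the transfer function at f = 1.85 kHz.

Step 1 — Angular frequency: ω = 2π·1850 = 1.162e+04 rad/s.
Step 2 — Transfer function: H(jω) = 1/(1 + jωRC).
Step 3 — Denominator: 1 + jωRC = 1 + j·1.162e+04·4700·2.17e-08 = 1 + j1.186.
Step 4 — H = 0.4157 - j0.4928.
Step 5 — Magnitude: |H| = 0.6448 (-3.8 dB); phase: φ = -49.9°.

|H| = 0.6448 (-3.8 dB), φ = -49.9°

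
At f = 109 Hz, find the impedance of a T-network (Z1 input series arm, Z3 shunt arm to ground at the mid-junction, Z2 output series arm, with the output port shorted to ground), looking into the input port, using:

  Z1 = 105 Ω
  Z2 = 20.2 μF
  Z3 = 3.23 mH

Step 1 — Angular frequency: ω = 2π·f = 2π·109 = 684.9 rad/s.
Step 2 — Component impedances:
  Z1: Z = R = 105 Ω
  Z2: Z = 1/(jωC) = -j/(ω·C) = 0 - j72.28 Ω
  Z3: Z = jωL = j·684.9·0.00323 = 0 + j2.212 Ω
Step 3 — With the output port shorted to ground, the output series arm Z2 runs from the junction to ground; the shunt arm Z3 also runs from the junction to ground. They appear in parallel: Z3 || Z2 = 0 + j2.282 Ω.
Step 4 — Series with input arm Z1: Z_in = Z1 + (Z3 || Z2) = 105 + j2.282 Ω = 105∠1.2° Ω.

Z = 105 + j2.282 Ω = 105∠1.2° Ω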